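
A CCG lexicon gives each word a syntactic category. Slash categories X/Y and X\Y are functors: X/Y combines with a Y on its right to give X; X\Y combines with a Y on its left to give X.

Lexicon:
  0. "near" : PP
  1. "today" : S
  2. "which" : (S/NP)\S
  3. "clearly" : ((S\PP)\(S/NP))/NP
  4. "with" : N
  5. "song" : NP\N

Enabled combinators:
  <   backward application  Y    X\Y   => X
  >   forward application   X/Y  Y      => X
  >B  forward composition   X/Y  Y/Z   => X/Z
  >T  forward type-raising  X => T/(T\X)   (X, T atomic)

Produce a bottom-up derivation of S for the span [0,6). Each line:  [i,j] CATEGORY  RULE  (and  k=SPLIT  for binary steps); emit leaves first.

[0,6] S   <
  [0,1] "near" : PP
  [1,6] S\PP   <
    [1,3] S/NP   <
      [1,2] "today" : S
      [2,3] "which" : (S/NP)\S
    [3,6] (S\PP)\(S/NP)   >
      [3,4] "clearly" : ((S\PP)\(S/NP))/NP
      [4,6] NP   <
        [4,5] "with" : N
        [5,6] "song" : NP\N

[0,1] PP  lex  "near"
[1,2] S  lex  "today"
[2,3] (S/NP)\S  lex  "which"
[1,3] S/NP  <  k=2
[3,4] ((S\PP)\(S/NP))/NP  lex  "clearly"
[4,5] N  lex  "with"
[5,6] NP\N  lex  "song"
[4,6] NP  <  k=5
[3,6] (S\PP)\(S/NP)  >  k=4
[1,6] S\PP  <  k=3
[0,6] S  <  k=1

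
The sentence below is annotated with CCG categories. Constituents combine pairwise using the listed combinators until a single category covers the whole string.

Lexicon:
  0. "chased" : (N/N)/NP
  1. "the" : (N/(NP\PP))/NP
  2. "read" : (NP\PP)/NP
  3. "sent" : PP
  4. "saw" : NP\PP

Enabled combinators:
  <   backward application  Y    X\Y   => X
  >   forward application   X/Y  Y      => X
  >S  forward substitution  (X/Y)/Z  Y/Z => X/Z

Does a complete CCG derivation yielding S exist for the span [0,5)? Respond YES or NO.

(N/N)/NP (N/(NP\PP))/NP (NP\PP)/NP PP NP\PP
CKY chart[0,5] = {N}; S ∉ chart

NO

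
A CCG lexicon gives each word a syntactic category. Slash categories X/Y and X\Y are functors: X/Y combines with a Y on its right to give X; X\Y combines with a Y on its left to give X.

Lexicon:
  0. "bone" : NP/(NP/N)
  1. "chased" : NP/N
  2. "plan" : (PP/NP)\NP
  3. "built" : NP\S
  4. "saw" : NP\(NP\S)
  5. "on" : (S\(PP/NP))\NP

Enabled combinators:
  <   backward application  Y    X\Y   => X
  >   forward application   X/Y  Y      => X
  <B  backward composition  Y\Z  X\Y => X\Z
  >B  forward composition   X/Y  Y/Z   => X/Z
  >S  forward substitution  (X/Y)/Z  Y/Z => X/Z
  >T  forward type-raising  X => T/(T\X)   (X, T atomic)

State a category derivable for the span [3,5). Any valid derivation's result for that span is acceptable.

NP

[0,6] S   <
  [0,3] PP/NP   <
    [0,2] NP   >
      [0,1] "bone" : NP/(NP/N)
      [1,2] "chased" : NP/N
    [2,3] "plan" : (PP/NP)\NP
  [3,6] S\(PP/NP)   <
    [3,5] NP   <
      [3,4] "built" : NP\S
      [4,5] "saw" : NP\(NP\S)
    [5,6] "on" : (S\(PP/NP))\NP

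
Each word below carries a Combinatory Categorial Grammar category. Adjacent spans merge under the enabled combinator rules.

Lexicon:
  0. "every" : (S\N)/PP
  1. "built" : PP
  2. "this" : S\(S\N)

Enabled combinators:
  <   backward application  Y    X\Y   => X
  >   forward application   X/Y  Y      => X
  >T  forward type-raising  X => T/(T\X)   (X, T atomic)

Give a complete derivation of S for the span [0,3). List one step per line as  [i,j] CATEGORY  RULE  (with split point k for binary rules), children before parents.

[0,1] (S\N)/PP  lex  "every"
[1,2] PP  lex  "built"
[0,2] S\N  >  k=1
[2,3] S\(S\N)  lex  "this"
[0,3] S  <  k=2

[0,3] S   <
  [0,2] S\N   >
    [0,1] "every" : (S\N)/PP
    [1,2] "built" : PP
  [2,3] "this" : S\(S\N)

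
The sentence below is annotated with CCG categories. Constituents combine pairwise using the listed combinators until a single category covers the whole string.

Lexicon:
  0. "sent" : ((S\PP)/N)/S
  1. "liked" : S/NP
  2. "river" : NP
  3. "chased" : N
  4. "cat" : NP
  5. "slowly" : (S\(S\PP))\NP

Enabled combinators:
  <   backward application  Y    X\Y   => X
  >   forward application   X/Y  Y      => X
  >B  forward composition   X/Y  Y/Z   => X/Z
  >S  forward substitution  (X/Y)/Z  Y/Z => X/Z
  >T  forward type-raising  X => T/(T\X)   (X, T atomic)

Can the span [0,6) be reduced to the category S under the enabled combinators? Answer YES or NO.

[0,6] S   <
  [0,4] S\PP   >
    [0,3] (S\PP)/N   >
      [0,1] "sent" : ((S\PP)/N)/S
      [1,3] S   >
        [1,2] "liked" : S/NP
        [2,3] "river" : NP
    [3,4] "chased" : N
  [4,6] S\(S\PP)   <
    [4,5] "cat" : NP
    [5,6] "slowly" : (S\(S\PP))\NP

YES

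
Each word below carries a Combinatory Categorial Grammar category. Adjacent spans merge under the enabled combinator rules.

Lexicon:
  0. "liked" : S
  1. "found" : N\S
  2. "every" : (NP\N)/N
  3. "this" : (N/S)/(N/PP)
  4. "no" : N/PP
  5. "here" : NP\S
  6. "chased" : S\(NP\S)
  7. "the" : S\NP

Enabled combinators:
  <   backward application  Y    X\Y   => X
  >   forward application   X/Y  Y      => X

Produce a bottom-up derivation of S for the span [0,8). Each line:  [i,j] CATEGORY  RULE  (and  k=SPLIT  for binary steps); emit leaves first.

[0,1] S  lex  "liked"
[1,2] N\S  lex  "found"
[0,2] N  <  k=1
[2,3] (NP\N)/N  lex  "every"
[3,4] (N/S)/(N/PP)  lex  "this"
[4,5] N/PP  lex  "no"
[3,5] N/S  >  k=4
[5,6] NP\S  lex  "here"
[6,7] S\(NP\S)  lex  "chased"
[5,7] S  <  k=6
[3,7] N  >  k=5
[2,7] NP\N  >  k=3
[0,7] NP  <  k=2
[7,8] S\NP  lex  "the"
[0,8] S  <  k=7

[0,8] S   <
  [0,7] NP   <
    [0,2] N   <
      [0,1] "liked" : S
      [1,2] "found" : N\S
    [2,7] NP\N   >
      [2,3] "every" : (NP\N)/N
      [3,7] N   >
        [3,5] N/S   >
          [3,4] "this" : (N/S)/(N/PP)
          [4,5] "no" : N/PP
        [5,7] S   <
          [5,6] "here" : NP\S
          [6,7] "chased" : S\(NP\S)
  [7,8] "the" : S\NP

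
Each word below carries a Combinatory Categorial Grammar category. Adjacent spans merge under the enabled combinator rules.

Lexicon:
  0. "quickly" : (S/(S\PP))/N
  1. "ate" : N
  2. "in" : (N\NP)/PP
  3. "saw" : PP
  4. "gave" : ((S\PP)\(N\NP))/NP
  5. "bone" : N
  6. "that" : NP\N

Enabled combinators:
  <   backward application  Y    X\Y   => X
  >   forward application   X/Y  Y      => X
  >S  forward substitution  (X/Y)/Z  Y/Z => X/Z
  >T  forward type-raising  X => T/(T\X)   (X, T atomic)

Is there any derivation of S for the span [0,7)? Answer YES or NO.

[0,7] S   >
  [0,2] S/(S\PP)   >
    [0,1] "quickly" : (S/(S\PP))/N
    [1,2] "ate" : N
  [2,7] S\PP   <
    [2,4] N\NP   >
      [2,3] "in" : (N\NP)/PP
      [3,4] "saw" : PP
    [4,7] (S\PP)\(N\NP)   >
      [4,5] "gave" : ((S\PP)\(N\NP))/NP
      [5,7] NP   >
        [5,6] NP/(NP\N)   >T
          [5,6] "bone" : N
        [6,7] "that" : NP\N

YES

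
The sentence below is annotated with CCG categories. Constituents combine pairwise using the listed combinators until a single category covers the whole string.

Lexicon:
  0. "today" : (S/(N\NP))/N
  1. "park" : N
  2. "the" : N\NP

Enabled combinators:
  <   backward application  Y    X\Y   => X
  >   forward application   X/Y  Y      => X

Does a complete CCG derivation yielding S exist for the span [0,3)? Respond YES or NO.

YES

[0,3] S   >
  [0,2] S/(N\NP)   >
    [0,1] "today" : (S/(N\NP))/N
    [1,2] "park" : N
  [2,3] "the" : N\NP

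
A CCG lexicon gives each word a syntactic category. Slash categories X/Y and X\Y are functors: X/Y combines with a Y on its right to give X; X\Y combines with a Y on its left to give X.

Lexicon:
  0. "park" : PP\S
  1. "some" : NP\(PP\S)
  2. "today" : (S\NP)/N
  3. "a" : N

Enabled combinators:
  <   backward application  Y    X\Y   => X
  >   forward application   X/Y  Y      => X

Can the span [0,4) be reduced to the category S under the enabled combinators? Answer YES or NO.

[0,4] S   <
  [0,2] NP   <
    [0,1] "park" : PP\S
    [1,2] "some" : NP\(PP\S)
  [2,4] S\NP   >
    [2,3] "today" : (S\NP)/N
    [3,4] "a" : N

YES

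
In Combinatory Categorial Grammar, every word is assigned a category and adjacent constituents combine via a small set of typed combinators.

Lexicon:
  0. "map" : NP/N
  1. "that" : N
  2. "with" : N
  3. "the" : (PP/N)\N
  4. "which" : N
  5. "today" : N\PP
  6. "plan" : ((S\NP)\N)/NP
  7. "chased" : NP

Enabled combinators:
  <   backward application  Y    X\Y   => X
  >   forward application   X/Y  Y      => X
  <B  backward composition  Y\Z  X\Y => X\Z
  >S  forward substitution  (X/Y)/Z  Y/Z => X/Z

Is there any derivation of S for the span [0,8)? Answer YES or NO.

[0,8] S   <
  [0,2] NP   >
    [0,1] "map" : NP/N
    [1,2] "that" : N
  [2,8] S\NP   <
    [2,6] N   <
      [2,5] PP   >
        [2,4] PP/N   <
          [2,3] "with" : N
          [3,4] "the" : (PP/N)\N
        [4,5] "which" : N
      [5,6] "today" : N\PP
    [6,8] (S\NP)\N   >
      [6,7] "plan" : ((S\NP)\N)/NP
      [7,8] "chased" : NP

YES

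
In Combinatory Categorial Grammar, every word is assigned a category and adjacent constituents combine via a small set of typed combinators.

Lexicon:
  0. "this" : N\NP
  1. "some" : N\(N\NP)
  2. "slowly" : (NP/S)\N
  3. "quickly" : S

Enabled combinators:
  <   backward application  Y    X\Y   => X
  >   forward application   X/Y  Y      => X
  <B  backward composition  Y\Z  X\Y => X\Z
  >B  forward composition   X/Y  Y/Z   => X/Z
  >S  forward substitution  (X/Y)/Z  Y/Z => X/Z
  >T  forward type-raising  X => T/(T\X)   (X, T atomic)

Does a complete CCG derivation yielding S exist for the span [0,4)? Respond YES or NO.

NO

N\NP N\(N\NP) (NP/S)\N S
CKY chart[0,4] = {N/(N\NP), NP, NP/(NP\NP), NP/(S\S), PP/(PP\NP), S/(S\NP)}; S ∉ chart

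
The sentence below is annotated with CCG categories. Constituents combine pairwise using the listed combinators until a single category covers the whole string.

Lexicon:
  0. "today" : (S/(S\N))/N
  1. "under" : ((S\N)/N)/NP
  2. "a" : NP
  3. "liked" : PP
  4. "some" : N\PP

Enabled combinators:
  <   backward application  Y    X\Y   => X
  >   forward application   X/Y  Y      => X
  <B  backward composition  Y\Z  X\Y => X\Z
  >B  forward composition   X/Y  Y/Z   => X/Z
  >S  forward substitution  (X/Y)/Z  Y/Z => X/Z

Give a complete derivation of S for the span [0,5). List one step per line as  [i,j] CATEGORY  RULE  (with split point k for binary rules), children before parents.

[0,5] S   >
  [0,3] S/N   >S
    [0,1] "today" : (S/(S\N))/N
    [1,3] (S\N)/N   >
      [1,2] "under" : ((S\N)/N)/NP
      [2,3] "a" : NP
  [3,5] N   <
    [3,4] "liked" : PP
    [4,5] "some" : N\PP

[0,1] (S/(S\N))/N  lex  "today"
[1,2] ((S\N)/N)/NP  lex  "under"
[2,3] NP  lex  "a"
[1,3] (S\N)/N  >  k=2
[0,3] S/N  >S  k=1
[3,4] PP  lex  "liked"
[4,5] N\PP  lex  "some"
[3,5] N  <  k=4
[0,5] S  >  k=3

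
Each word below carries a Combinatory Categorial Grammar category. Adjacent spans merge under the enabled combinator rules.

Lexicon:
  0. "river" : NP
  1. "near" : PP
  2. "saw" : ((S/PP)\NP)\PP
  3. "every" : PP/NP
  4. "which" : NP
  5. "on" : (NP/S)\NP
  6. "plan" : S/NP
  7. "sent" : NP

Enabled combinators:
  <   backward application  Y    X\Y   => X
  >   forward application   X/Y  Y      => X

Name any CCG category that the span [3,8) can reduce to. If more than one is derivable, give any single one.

PP

[0,8] S   >
  [0,3] S/PP   <
    [0,1] "river" : NP
    [1,3] (S/PP)\NP   <
      [1,2] "near" : PP
      [2,3] "saw" : ((S/PP)\NP)\PP
  [3,8] PP   >
    [3,4] "every" : PP/NP
    [4,8] NP   >
      [4,6] NP/S   <
        [4,5] "which" : NP
        [5,6] "on" : (NP/S)\NP
      [6,8] S   >
        [6,7] "plan" : S/NP
        [7,8] "sent" : NP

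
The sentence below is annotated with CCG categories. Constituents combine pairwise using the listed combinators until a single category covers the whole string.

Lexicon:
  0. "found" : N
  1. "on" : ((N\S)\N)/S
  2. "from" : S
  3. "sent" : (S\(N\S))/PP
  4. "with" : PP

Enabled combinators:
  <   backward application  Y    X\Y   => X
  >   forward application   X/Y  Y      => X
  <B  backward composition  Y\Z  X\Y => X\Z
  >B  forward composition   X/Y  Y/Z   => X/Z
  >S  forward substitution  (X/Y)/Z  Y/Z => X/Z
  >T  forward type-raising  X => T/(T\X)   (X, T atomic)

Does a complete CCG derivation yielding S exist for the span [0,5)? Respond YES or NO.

YES

[0,5] S   <
  [0,1] "found" : N
  [1,5] S\N   <B
    [1,3] (N\S)\N   >
      [1,2] "on" : ((N\S)\N)/S
      [2,3] "from" : S
    [3,5] S\(N\S)   >
      [3,4] "sent" : (S\(N\S))/PP
      [4,5] "with" : PP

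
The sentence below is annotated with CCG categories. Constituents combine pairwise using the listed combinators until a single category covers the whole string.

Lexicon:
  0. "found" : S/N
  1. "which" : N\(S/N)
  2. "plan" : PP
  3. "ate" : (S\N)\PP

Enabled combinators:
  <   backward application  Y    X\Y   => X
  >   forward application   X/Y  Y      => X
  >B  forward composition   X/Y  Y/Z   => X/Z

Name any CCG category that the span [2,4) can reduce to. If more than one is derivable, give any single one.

S\N

[0,4] S   <
  [0,2] N   <
    [0,1] "found" : S/N
    [1,2] "which" : N\(S/N)
  [2,4] S\N   <
    [2,3] "plan" : PP
    [3,4] "ate" : (S\N)\PP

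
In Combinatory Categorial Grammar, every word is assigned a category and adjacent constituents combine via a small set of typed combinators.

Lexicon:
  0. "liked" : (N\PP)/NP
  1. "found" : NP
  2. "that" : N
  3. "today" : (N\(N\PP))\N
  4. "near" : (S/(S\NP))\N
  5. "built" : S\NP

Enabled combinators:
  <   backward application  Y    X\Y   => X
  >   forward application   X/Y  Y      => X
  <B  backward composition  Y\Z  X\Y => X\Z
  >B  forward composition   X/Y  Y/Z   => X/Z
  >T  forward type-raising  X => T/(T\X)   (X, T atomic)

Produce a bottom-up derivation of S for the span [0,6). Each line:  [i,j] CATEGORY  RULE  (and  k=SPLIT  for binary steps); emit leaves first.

[0,6] S   >
  [0,5] S/(S\NP)   <
    [0,4] N   <
      [0,2] N\PP   >
        [0,1] "liked" : (N\PP)/NP
        [1,2] "found" : NP
      [2,4] N\(N\PP)   <
        [2,3] "that" : N
        [3,4] "today" : (N\(N\PP))\N
    [4,5] "near" : (S/(S\NP))\N
  [5,6] "built" : S\NP

[0,1] (N\PP)/NP  lex  "liked"
[1,2] NP  lex  "found"
[0,2] N\PP  >  k=1
[2,3] N  lex  "that"
[3,4] (N\(N\PP))\N  lex  "today"
[2,4] N\(N\PP)  <  k=3
[0,4] N  <  k=2
[4,5] (S/(S\NP))\N  lex  "near"
[0,5] S/(S\NP)  <  k=4
[5,6] S\NP  lex  "built"
[0,6] S  >  k=5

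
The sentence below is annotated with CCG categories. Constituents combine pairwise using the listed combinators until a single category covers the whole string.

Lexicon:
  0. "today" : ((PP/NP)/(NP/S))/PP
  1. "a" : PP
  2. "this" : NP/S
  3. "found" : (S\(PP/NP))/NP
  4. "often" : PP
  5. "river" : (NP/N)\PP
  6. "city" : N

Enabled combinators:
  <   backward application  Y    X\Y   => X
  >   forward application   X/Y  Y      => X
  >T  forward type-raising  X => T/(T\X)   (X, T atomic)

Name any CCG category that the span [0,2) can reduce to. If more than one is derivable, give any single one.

[0,7] S   <
  [0,3] PP/NP   >
    [0,2] (PP/NP)/(NP/S)   >
      [0,1] "today" : ((PP/NP)/(NP/S))/PP
      [1,2] "a" : PP
    [2,3] "this" : NP/S
  [3,7] S\(PP/NP)   >
    [3,4] "found" : (S\(PP/NP))/NP
    [4,7] NP   >
      [4,6] NP/N   <
        [4,5] "often" : PP
        [5,6] "river" : (NP/N)\PP
      [6,7] "city" : N

(PP/NP)/(NP/S)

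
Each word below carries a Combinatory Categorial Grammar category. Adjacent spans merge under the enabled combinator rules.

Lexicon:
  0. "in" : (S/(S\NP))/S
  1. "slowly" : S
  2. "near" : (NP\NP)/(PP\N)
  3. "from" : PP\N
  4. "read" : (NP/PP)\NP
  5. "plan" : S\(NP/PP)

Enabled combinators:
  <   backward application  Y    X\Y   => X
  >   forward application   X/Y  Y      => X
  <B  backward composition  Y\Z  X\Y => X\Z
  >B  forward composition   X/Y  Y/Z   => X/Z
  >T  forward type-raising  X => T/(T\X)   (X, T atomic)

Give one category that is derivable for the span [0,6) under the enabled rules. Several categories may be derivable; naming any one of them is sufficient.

S

[0,6] S   >
  [0,2] S/(S\NP)   >
    [0,1] "in" : (S/(S\NP))/S
    [1,2] "slowly" : S
  [2,6] S\NP   <B
    [2,4] NP\NP   >
      [2,3] "near" : (NP\NP)/(PP\N)
      [3,4] "from" : PP\N
    [4,6] S\NP   <B
      [4,5] "read" : (NP/PP)\NP
      [5,6] "plan" : S\(NP/PP)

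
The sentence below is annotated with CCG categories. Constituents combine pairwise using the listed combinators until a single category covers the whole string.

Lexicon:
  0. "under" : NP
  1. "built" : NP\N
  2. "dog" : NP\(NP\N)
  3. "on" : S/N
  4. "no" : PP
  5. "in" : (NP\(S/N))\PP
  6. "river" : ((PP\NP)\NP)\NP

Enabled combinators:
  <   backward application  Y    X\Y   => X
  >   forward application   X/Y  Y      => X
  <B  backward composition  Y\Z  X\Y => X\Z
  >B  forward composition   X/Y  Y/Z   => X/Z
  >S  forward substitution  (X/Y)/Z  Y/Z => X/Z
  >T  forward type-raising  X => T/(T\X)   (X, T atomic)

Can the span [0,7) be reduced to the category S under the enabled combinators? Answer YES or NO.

NO

NP NP\N NP\(NP\N) S/N PP (NP\(S/N))\PP ((PP\NP)\NP)\NP
CKY chart[0,7] = {N/(N\PP), NP/(NP\PP), PP, PP/(PP\PP), S/(S\PP)}; S ∉ chart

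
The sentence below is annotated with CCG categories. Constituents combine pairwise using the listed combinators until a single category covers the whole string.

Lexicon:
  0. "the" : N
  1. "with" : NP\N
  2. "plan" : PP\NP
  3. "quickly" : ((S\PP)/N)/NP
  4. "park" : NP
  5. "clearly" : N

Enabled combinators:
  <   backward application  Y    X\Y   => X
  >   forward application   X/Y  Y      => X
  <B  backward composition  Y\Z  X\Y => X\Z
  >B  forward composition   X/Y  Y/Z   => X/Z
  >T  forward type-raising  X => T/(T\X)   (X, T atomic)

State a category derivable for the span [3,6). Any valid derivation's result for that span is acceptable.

S\PP

[0,6] S   <
  [0,2] NP   >
    [0,1] NP/(NP\N)   >T
      [0,1] "the" : N
    [1,2] "with" : NP\N
  [2,6] S\NP   <B
    [2,3] "plan" : PP\NP
    [3,6] S\PP   >
      [3,5] (S\PP)/N   >
        [3,4] "quickly" : ((S\PP)/N)/NP
        [4,5] "park" : NP
      [5,6] "clearly" : N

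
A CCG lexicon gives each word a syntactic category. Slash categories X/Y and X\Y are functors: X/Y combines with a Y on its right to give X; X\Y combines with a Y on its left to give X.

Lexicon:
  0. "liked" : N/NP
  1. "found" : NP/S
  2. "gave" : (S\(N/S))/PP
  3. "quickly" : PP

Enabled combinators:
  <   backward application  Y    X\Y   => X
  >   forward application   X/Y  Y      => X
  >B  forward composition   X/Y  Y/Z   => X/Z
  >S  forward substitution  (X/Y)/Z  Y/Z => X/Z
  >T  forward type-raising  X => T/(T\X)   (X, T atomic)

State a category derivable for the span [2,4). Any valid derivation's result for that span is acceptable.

[0,4] S   <
  [0,2] N/S   >B
    [0,1] "liked" : N/NP
    [1,2] "found" : NP/S
  [2,4] S\(N/S)   >
    [2,3] "gave" : (S\(N/S))/PP
    [3,4] "quickly" : PP

S\(N/S)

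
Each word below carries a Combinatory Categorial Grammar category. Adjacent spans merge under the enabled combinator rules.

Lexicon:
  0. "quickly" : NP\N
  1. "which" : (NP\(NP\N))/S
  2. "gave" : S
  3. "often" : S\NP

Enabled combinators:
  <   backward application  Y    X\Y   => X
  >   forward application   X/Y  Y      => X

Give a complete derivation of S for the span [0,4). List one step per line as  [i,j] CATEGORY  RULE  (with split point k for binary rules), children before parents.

[0,4] S   <
  [0,3] NP   <
    [0,1] "quickly" : NP\N
    [1,3] NP\(NP\N)   >
      [1,2] "which" : (NP\(NP\N))/S
      [2,3] "gave" : S
  [3,4] "often" : S\NP

[0,1] NP\N  lex  "quickly"
[1,2] (NP\(NP\N))/S  lex  "which"
[2,3] S  lex  "gave"
[1,3] NP\(NP\N)  >  k=2
[0,3] NP  <  k=1
[3,4] S\NP  lex  "often"
[0,4] S  <  k=3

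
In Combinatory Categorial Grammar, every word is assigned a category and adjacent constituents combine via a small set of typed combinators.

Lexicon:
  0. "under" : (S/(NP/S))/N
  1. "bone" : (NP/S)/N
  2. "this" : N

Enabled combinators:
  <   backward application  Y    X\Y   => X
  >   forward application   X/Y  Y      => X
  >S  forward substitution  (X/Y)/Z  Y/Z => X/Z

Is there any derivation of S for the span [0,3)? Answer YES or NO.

YES

[0,3] S   >
  [0,2] S/N   >S
    [0,1] "under" : (S/(NP/S))/N
    [1,2] "bone" : (NP/S)/N
  [2,3] "this" : N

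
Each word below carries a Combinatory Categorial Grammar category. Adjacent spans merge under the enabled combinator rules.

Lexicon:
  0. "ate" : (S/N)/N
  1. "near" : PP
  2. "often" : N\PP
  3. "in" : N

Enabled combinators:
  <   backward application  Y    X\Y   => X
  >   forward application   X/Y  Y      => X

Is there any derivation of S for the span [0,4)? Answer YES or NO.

YES

[0,4] S   >
  [0,3] S/N   >
    [0,1] "ate" : (S/N)/N
    [1,3] N   <
      [1,2] "near" : PP
      [2,3] "often" : N\PP
  [3,4] "in" : N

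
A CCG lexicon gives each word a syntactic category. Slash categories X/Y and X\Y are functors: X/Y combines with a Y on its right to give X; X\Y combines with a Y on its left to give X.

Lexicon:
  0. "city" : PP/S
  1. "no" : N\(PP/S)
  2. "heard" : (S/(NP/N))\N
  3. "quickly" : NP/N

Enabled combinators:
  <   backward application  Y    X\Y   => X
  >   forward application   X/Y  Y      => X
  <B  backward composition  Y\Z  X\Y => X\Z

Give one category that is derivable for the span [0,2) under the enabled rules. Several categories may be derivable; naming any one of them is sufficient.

[0,4] S   >
  [0,3] S/(NP/N)   <
    [0,2] N   <
      [0,1] "city" : PP/S
      [1,2] "no" : N\(PP/S)
    [2,3] "heard" : (S/(NP/N))\N
  [3,4] "quickly" : NP/N

N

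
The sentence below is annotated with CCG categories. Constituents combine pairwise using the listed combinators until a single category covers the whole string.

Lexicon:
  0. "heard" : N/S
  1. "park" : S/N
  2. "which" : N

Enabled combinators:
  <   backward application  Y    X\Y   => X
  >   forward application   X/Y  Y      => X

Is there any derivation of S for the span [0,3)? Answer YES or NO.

NO

N/S S/N N
CKY chart[0,3] = {N}; S ∉ chart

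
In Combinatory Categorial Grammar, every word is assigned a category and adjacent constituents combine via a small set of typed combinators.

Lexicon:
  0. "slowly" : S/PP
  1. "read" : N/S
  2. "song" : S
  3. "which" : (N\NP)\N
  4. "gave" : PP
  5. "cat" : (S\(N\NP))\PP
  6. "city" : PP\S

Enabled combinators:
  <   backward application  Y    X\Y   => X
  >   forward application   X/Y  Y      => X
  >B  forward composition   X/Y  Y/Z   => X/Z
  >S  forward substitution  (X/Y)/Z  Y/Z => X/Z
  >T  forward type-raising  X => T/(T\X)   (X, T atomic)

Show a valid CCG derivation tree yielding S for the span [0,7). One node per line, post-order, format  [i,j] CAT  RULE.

[0,1] S/PP  lex  "slowly"
[1,2] N/S  lex  "read"
[2,3] S  lex  "song"
[1,3] N  >  k=2
[3,4] (N\NP)\N  lex  "which"
[1,4] N\NP  <  k=3
[4,5] PP  lex  "gave"
[5,6] (S\(N\NP))\PP  lex  "cat"
[4,6] S\(N\NP)  <  k=5
[1,6] S  <  k=4
[6,7] PP\S  lex  "city"
[1,7] PP  <  k=6
[0,7] S  >  k=1

[0,7] S   >
  [0,1] "slowly" : S/PP
  [1,7] PP   <
    [1,6] S   <
      [1,4] N\NP   <
        [1,3] N   >
          [1,2] "read" : N/S
          [2,3] "song" : S
        [3,4] "which" : (N\NP)\N
      [4,6] S\(N\NP)   <
        [4,5] "gave" : PP
        [5,6] "cat" : (S\(N\NP))\PP
    [6,7] "city" : PP\S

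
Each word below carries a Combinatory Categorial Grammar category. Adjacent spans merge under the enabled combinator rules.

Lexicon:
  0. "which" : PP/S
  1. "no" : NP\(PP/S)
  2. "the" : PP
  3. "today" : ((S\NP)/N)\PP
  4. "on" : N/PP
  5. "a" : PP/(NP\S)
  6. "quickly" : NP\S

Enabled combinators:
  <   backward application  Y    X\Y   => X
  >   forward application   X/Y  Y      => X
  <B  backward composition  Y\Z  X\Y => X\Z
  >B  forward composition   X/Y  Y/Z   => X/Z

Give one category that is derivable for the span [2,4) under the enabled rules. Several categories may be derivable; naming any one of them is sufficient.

[0,7] S   <
  [0,2] NP   <
    [0,1] "which" : PP/S
    [1,2] "no" : NP\(PP/S)
  [2,7] S\NP   >
    [2,4] (S\NP)/N   <
      [2,3] "the" : PP
      [3,4] "today" : ((S\NP)/N)\PP
    [4,7] N   >
      [4,5] "on" : N/PP
      [5,7] PP   >
        [5,6] "a" : PP/(NP\S)
        [6,7] "quickly" : NP\S

(S\NP)/N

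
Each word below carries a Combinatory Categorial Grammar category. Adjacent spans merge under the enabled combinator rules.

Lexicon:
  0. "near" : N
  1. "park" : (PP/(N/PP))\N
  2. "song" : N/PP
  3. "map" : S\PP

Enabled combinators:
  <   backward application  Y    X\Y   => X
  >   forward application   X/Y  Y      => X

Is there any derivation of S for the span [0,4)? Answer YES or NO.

[0,4] S   <
  [0,3] PP   >
    [0,2] PP/(N/PP)   <
      [0,1] "near" : N
      [1,2] "park" : (PP/(N/PP))\N
    [2,3] "song" : N/PP
  [3,4] "map" : S\PP

YES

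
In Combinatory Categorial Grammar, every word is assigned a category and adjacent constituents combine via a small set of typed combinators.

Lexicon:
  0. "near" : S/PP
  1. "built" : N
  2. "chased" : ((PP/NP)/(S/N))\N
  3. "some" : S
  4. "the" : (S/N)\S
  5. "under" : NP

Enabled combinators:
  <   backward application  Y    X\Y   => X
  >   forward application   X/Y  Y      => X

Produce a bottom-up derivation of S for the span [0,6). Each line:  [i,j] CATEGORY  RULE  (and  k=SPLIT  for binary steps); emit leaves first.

[0,6] S   >
  [0,1] "near" : S/PP
  [1,6] PP   >
    [1,5] PP/NP   >
      [1,3] (PP/NP)/(S/N)   <
        [1,2] "built" : N
        [2,3] "chased" : ((PP/NP)/(S/N))\N
      [3,5] S/N   <
        [3,4] "some" : S
        [4,5] "the" : (S/N)\S
    [5,6] "under" : NP

[0,1] S/PP  lex  "near"
[1,2] N  lex  "built"
[2,3] ((PP/NP)/(S/N))\N  lex  "chased"
[1,3] (PP/NP)/(S/N)  <  k=2
[3,4] S  lex  "some"
[4,5] (S/N)\S  lex  "the"
[3,5] S/N  <  k=4
[1,5] PP/NP  >  k=3
[5,6] NP  lex  "under"
[1,6] PP  >  k=5
[0,6] S  >  k=1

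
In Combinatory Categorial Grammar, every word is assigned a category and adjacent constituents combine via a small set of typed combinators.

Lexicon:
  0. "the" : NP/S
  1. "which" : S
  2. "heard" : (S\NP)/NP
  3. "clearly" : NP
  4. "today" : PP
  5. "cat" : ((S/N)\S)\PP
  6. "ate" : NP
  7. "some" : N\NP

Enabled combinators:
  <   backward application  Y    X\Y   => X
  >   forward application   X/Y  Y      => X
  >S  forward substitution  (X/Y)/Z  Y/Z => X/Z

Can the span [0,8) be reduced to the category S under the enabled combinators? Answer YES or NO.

[0,8] S   >
  [0,6] S/N   <
    [0,4] S   <
      [0,2] NP   >
        [0,1] "the" : NP/S
        [1,2] "which" : S
      [2,4] S\NP   >
        [2,3] "heard" : (S\NP)/NP
        [3,4] "clearly" : NP
    [4,6] (S/N)\S   <
      [4,5] "today" : PP
      [5,6] "cat" : ((S/N)\S)\PP
  [6,8] N   <
    [6,7] "ate" : NP
    [7,8] "some" : N\NP

YES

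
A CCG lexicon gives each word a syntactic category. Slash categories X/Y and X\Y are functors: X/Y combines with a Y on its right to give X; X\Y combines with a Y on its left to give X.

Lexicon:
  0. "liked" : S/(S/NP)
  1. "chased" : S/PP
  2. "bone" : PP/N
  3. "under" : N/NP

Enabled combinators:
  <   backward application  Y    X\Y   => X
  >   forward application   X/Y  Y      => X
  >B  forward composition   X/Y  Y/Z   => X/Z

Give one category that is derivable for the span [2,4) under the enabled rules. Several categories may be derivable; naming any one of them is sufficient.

PP/NP

[0,4] S   >
  [0,1] "liked" : S/(S/NP)
  [1,4] S/NP   >B
    [1,2] "chased" : S/PP
    [2,4] PP/NP   >B
      [2,3] "bone" : PP/N
      [3,4] "under" : N/NP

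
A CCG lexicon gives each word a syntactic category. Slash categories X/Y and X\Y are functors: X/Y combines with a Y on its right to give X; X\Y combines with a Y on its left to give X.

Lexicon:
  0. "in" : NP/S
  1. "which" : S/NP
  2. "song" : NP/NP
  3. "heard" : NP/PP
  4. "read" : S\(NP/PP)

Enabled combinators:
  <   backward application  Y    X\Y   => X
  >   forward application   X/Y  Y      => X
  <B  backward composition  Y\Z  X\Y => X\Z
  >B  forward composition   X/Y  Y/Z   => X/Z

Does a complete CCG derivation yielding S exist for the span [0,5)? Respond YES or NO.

[0,5] S   <
  [0,4] NP/PP   >B
    [0,2] NP/NP   >B
      [0,1] "in" : NP/S
      [1,2] "which" : S/NP
    [2,4] NP/PP   >B
      [2,3] "song" : NP/NP
      [3,4] "heard" : NP/PP
  [4,5] "read" : S\(NP/PP)

YES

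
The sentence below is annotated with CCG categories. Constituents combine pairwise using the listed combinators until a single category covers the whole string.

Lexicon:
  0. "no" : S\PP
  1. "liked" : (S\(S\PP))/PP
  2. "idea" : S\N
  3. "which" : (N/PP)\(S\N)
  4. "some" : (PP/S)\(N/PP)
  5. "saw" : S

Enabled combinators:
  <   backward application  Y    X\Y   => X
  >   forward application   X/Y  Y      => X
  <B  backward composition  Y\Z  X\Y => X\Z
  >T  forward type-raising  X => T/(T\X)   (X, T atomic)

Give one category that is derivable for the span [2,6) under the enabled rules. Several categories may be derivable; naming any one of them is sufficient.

PP

[0,6] S   <
  [0,1] "no" : S\PP
  [1,6] S\(S\PP)   >
    [1,2] "liked" : (S\(S\PP))/PP
    [2,6] PP   >
      [2,5] PP/S   <
        [2,4] N/PP   <
          [2,3] "idea" : S\N
          [3,4] "which" : (N/PP)\(S\N)
        [4,5] "some" : (PP/S)\(N/PP)
      [5,6] "saw" : S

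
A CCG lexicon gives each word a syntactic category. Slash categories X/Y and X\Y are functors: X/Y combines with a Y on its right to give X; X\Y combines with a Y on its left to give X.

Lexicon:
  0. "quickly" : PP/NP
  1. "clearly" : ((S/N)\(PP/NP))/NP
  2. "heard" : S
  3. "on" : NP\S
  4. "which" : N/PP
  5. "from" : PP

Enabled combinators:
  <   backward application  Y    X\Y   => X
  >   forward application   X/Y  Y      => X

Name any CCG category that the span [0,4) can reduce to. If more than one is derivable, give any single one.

S/N

[0,6] S   >
  [0,4] S/N   <
    [0,1] "quickly" : PP/NP
    [1,4] (S/N)\(PP/NP)   >
      [1,2] "clearly" : ((S/N)\(PP/NP))/NP
      [2,4] NP   <
        [2,3] "heard" : S
        [3,4] "on" : NP\S
  [4,6] N   >
    [4,5] "which" : N/PP
    [5,6] "from" : PP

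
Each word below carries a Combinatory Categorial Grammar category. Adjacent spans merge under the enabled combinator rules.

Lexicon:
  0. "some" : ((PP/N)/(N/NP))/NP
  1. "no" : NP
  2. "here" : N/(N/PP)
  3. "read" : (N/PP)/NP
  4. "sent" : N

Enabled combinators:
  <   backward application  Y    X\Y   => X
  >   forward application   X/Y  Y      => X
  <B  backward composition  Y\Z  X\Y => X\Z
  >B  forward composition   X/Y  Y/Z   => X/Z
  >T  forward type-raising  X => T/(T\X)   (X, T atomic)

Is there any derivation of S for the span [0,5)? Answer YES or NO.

NO

((PP/N)/(N/NP))/NP NP N/(N/PP) (N/PP)/NP N
CKY chart[0,5] = {N/(N\PP), NP/(NP\PP), PP, PP/(N\N), PP/(PP\PP), S/(S\PP)}; S ∉ chart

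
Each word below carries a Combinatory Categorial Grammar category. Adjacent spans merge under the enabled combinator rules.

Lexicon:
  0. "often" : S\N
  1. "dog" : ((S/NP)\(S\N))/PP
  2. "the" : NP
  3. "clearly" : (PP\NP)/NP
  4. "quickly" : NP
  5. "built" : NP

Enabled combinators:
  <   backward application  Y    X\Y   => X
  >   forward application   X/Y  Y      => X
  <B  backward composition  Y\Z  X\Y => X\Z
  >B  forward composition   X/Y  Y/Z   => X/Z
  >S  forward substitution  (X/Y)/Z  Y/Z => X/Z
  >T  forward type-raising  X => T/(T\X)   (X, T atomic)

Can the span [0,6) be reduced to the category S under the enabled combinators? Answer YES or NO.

YES

[0,6] S   >
  [0,5] S/NP   <
    [0,1] "often" : S\N
    [1,5] (S/NP)\(S\N)   >
      [1,2] "dog" : ((S/NP)\(S\N))/PP
      [2,5] PP   >
        [2,3] PP/(PP\NP)   >T
          [2,3] "the" : NP
        [3,5] PP\NP   >
          [3,4] "clearly" : (PP\NP)/NP
          [4,5] "quickly" : NP
  [5,6] "built" : NP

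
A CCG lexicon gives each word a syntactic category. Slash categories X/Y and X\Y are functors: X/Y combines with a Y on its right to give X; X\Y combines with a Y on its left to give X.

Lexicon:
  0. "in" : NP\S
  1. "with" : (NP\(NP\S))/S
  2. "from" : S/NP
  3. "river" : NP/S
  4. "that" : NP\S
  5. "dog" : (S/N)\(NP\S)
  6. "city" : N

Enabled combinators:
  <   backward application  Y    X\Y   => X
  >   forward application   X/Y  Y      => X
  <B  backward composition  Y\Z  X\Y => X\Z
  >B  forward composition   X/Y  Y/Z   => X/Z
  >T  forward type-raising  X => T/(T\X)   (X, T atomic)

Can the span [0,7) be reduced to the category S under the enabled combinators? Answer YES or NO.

NP\S (NP\(NP\S))/S S/NP NP/S NP\S (S/N)\(NP\S) N
CKY chart[0,7] = {N/(N\NP), NP, NP/(NP\NP), PP/(PP\NP), S/(S\NP)}; S ∉ chart

NO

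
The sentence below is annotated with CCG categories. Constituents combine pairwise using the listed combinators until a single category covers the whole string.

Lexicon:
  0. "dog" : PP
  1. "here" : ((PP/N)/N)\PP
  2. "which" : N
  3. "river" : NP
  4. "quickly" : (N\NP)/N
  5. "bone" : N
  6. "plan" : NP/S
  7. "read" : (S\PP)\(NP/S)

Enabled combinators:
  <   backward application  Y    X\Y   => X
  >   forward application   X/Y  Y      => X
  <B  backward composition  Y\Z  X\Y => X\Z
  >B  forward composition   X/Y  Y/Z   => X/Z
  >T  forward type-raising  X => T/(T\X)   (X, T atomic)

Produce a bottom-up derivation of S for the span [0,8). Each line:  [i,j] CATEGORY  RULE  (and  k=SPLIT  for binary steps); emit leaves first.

[0,8] S   <
  [0,6] PP   >
    [0,3] PP/N   >
      [0,2] (PP/N)/N   <
        [0,1] "dog" : PP
        [1,2] "here" : ((PP/N)/N)\PP
      [2,3] "which" : N
    [3,6] N   <
      [3,4] "river" : NP
      [4,6] N\NP   >
        [4,5] "quickly" : (N\NP)/N
        [5,6] "bone" : N
  [6,8] S\PP   <
    [6,7] "plan" : NP/S
    [7,8] "read" : (S\PP)\(NP/S)

[0,1] PP  lex  "dog"
[1,2] ((PP/N)/N)\PP  lex  "here"
[0,2] (PP/N)/N  <  k=1
[2,3] N  lex  "which"
[0,3] PP/N  >  k=2
[3,4] NP  lex  "river"
[4,5] (N\NP)/N  lex  "quickly"
[5,6] N  lex  "bone"
[4,6] N\NP  >  k=5
[3,6] N  <  k=4
[0,6] PP  >  k=3
[6,7] NP/S  lex  "plan"
[7,8] (S\PP)\(NP/S)  lex  "read"
[6,8] S\PP  <  k=7
[0,8] S  <  k=6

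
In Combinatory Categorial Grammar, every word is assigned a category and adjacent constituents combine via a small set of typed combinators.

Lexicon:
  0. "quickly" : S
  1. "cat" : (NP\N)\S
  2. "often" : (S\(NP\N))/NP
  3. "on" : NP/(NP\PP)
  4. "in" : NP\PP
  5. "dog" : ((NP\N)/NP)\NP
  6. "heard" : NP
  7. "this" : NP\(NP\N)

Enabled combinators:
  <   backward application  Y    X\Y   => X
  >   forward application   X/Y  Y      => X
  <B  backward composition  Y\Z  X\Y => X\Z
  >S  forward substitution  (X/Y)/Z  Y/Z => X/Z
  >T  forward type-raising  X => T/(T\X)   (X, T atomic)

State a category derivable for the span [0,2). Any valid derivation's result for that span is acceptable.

[0,8] S   <
  [0,2] NP\N   <
    [0,1] "quickly" : S
    [1,2] "cat" : (NP\N)\S
  [2,8] S\(NP\N)   >
    [2,3] "often" : (S\(NP\N))/NP
    [3,8] NP   <
      [3,7] NP\N   >
        [3,6] (NP\N)/NP   <
          [3,5] NP   >
            [3,4] "on" : NP/(NP\PP)
            [4,5] "in" : NP\PP
          [5,6] "dog" : ((NP\N)/NP)\NP
        [6,7] "heard" : NP
      [7,8] "this" : NP\(NP\N)

NP\N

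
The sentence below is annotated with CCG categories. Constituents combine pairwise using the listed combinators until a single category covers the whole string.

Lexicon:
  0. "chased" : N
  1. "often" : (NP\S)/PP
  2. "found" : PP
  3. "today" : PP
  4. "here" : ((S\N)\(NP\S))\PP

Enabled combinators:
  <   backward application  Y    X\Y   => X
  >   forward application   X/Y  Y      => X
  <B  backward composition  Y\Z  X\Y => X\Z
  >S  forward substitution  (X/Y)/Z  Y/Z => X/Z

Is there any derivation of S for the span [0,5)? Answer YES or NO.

YES

[0,5] S   <
  [0,1] "chased" : N
  [1,5] S\N   <
    [1,3] NP\S   >
      [1,2] "often" : (NP\S)/PP
      [2,3] "found" : PP
    [3,5] (S\N)\(NP\S)   <
      [3,4] "today" : PP
      [4,5] "here" : ((S\N)\(NP\S))\PP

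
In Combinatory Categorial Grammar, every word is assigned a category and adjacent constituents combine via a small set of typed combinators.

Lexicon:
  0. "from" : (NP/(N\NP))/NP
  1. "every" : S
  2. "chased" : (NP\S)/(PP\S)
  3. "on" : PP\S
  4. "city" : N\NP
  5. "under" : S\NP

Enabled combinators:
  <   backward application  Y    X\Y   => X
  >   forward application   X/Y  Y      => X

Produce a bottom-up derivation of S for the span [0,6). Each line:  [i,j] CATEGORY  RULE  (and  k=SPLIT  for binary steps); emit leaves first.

[0,1] (NP/(N\NP))/NP  lex  "from"
[1,2] S  lex  "every"
[2,3] (NP\S)/(PP\S)  lex  "chased"
[3,4] PP\S  lex  "on"
[2,4] NP\S  >  k=3
[1,4] NP  <  k=2
[0,4] NP/(N\NP)  >  k=1
[4,5] N\NP  lex  "city"
[0,5] NP  >  k=4
[5,6] S\NP  lex  "under"
[0,6] S  <  k=5

[0,6] S   <
  [0,5] NP   >
    [0,4] NP/(N\NP)   >
      [0,1] "from" : (NP/(N\NP))/NP
      [1,4] NP   <
        [1,2] "every" : S
        [2,4] NP\S   >
          [2,3] "chased" : (NP\S)/(PP\S)
          [3,4] "on" : PP\S
    [4,5] "city" : N\NP
  [5,6] "under" : S\NP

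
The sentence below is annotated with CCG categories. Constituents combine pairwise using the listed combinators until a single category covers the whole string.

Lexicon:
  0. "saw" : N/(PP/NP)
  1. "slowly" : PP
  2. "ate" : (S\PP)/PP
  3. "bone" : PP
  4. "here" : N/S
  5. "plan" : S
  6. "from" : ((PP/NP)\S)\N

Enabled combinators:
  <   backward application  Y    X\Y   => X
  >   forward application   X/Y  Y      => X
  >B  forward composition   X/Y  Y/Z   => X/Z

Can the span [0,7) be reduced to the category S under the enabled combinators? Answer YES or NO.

NO

N/(PP/NP) PP (S\PP)/PP PP N/S S ((PP/NP)\S)\N
CKY chart[0,7] = {N}; S ∉ chart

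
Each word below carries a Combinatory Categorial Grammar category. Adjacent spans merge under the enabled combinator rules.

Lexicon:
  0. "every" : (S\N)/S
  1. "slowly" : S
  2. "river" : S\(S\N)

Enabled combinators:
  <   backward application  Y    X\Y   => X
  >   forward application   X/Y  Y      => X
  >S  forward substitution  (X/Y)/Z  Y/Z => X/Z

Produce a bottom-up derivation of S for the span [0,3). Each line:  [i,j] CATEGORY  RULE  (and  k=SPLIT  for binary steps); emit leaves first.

[0,1] (S\N)/S  lex  "every"
[1,2] S  lex  "slowly"
[0,2] S\N  >  k=1
[2,3] S\(S\N)  lex  "river"
[0,3] S  <  k=2

[0,3] S   <
  [0,2] S\N   >
    [0,1] "every" : (S\N)/S
    [1,2] "slowly" : S
  [2,3] "river" : S\(S\N)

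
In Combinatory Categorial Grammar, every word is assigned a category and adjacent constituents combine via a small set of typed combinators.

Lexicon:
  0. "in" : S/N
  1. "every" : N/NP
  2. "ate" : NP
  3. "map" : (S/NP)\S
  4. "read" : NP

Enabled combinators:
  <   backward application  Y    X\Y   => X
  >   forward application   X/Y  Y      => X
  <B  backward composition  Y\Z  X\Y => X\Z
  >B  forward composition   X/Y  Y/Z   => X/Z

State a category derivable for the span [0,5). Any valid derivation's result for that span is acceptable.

[0,5] S   >
  [0,4] S/NP   <
    [0,3] S   >
      [0,2] S/NP   >B
        [0,1] "in" : S/N
        [1,2] "every" : N/NP
      [2,3] "ate" : NP
    [3,4] "map" : (S/NP)\S
  [4,5] "read" : NP

S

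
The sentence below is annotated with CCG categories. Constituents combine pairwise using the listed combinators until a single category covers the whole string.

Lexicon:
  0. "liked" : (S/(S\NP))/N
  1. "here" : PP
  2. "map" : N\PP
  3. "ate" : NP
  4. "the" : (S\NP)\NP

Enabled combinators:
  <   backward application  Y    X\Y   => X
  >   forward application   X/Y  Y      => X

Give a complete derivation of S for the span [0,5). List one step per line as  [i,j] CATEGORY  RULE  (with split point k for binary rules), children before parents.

[0,5] S   >
  [0,3] S/(S\NP)   >
    [0,1] "liked" : (S/(S\NP))/N
    [1,3] N   <
      [1,2] "here" : PP
      [2,3] "map" : N\PP
  [3,5] S\NP   <
    [3,4] "ate" : NP
    [4,5] "the" : (S\NP)\NP

[0,1] (S/(S\NP))/N  lex  "liked"
[1,2] PP  lex  "here"
[2,3] N\PP  lex  "map"
[1,3] N  <  k=2
[0,3] S/(S\NP)  >  k=1
[3,4] NP  lex  "ate"
[4,5] (S\NP)\NP  lex  "the"
[3,5] S\NP  <  k=4
[0,5] S  >  k=3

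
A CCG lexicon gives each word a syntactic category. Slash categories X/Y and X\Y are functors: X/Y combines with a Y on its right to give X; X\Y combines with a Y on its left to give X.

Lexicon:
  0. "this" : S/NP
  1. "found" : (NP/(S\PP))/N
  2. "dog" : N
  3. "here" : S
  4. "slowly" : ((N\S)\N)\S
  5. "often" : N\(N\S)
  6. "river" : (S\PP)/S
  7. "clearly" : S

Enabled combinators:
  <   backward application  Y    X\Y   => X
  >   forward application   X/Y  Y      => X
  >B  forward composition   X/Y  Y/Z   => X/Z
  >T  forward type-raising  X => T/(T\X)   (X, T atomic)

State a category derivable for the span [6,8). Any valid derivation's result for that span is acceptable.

S\PP

[0,8] S   >
  [0,1] "this" : S/NP
  [1,8] NP   >
    [1,6] NP/(S\PP)   >
      [1,2] "found" : (NP/(S\PP))/N
      [2,6] N   <
        [2,5] N\S   <
          [2,3] "dog" : N
          [3,5] (N\S)\N   <
            [3,4] "here" : S
            [4,5] "slowly" : ((N\S)\N)\S
        [5,6] "often" : N\(N\S)
    [6,8] S\PP   >
      [6,7] "river" : (S\PP)/S
      [7,8] "clearly" : S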